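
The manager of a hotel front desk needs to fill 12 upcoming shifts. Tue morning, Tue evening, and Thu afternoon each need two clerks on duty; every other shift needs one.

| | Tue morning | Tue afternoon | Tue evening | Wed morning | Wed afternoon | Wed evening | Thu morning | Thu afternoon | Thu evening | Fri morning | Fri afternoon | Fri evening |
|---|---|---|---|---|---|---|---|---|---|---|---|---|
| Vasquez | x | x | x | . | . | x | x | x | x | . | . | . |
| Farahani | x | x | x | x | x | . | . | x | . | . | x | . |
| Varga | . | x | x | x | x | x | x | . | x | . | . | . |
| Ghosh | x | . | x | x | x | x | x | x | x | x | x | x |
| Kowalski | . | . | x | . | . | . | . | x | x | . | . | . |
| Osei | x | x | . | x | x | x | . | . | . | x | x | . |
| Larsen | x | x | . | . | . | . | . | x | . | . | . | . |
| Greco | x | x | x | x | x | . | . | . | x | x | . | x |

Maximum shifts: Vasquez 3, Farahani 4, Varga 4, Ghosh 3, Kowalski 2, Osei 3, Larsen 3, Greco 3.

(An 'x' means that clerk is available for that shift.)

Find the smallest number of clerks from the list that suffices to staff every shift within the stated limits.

5

15 slots to fill and no one can take more than 4, so at least ⌈15/4⌉ = 4 clerks are needed.
Any 4 clerks together have capacity at most 4+4+3+3 = 14 < 15 slots, so 4 can never suffice.
Vasquez, Farahani, Varga, Ghosh, and Kowalski alone can cover everything: Tue morning→Vasquez+Farahani, Tue afternoon→Vasquez, Tue evening→Varga+Kowalski, Wed morning→Farahani, Wed afternoon→Farahani, Wed evening→Vasquez, Thu morning→Varga, Thu afternoon→Ghosh+Kowalski, Thu evening→Varga, Fri morning→Ghosh, Fri afternoon→Farahani, Fri evening→Ghosh.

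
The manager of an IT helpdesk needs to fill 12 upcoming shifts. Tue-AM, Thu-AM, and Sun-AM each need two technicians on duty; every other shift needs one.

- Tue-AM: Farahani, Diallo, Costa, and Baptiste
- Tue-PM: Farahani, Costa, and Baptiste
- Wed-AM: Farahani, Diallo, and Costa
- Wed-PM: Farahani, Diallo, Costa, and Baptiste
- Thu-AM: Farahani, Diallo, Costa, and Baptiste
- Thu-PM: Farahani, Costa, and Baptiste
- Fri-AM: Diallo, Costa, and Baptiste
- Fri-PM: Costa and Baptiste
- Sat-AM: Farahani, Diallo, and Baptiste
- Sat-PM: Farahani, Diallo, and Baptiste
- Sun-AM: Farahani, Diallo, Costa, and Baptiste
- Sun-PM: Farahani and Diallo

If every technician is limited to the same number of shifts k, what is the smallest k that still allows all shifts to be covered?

4

With 4 technicians and 15 worker-slots to fill, someone must work at least ⌈15/4⌉ = 4 shifts, so k ≥ 4.
k = 4 works: Tue-AM→Costa+Baptiste, Tue-PM→Farahani, Wed-AM→Farahani, Wed-PM→Diallo, Thu-AM→Costa+Baptiste, Thu-PM→Farahani, Fri-AM→Diallo, Fri-PM→Costa, Sat-AM→Diallo, Sat-PM→Diallo, Sun-AM→Costa+Baptiste, Sun-PM→Farahani.
Loads: Farahani 4, Diallo 4, Costa 4, Baptiste 3 — all ≤ 4.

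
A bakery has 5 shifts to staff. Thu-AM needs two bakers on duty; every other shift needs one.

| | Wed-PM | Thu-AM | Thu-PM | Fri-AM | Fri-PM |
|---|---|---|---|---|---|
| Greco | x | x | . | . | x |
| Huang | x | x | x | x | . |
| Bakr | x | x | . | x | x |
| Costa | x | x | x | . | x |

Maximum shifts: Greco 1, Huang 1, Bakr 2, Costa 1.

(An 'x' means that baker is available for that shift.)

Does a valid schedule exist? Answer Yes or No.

No

Shifts {Wed-PM, Thu-AM, Thu-PM, Fri-AM, Fri-PM} need 6 worker-slots in total, but the bakers available for any of those shifts (Greco, Huang, Bakr, and Costa) can supply at most 5 among them. So no valid schedule exists.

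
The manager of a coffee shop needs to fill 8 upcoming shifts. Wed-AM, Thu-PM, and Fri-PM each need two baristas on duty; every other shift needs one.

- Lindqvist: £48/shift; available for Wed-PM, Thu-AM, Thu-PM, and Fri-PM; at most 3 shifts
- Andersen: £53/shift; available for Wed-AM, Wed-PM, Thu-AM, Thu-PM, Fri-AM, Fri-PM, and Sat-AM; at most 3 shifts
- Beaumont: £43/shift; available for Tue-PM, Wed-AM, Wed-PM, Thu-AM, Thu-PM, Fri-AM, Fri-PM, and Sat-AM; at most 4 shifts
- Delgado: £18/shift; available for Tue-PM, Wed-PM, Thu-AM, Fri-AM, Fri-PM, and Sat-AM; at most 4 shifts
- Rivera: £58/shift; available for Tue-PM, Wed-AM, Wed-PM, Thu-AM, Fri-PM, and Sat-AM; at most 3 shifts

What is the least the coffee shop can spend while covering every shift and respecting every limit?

£393

Picking the cheapest available barista for each shift independently would cost £338, but that ignores the shift limits.
An optimal schedule: Tue-PM→Delgado, Wed-AM→Beaumont+Andersen, Wed-PM→Delgado, Thu-AM→Beaumont, Thu-PM→Beaumont+Lindqvist, Fri-AM→Delgado, Fri-PM→Beaumont+Lindqvist, Sat-AM→Delgado.
Total: 18 + 43 + 53 + 18 + 43 + 43 + 48 + 18 + 43 + 48 + 18 = £393.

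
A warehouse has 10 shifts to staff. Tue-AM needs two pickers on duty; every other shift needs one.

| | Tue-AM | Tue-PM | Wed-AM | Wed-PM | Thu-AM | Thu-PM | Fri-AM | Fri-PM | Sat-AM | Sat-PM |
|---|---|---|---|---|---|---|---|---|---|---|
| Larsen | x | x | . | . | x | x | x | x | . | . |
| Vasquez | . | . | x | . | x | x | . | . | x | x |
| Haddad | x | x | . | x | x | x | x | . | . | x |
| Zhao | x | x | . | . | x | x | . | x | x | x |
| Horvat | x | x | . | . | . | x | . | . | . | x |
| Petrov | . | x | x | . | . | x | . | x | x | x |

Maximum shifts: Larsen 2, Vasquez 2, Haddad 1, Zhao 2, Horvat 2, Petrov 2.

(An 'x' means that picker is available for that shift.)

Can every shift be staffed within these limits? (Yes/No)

Wed-PM can only be covered by Haddad, so that assignment is forced.
One valid schedule: Tue-AM→Zhao+Horvat, Tue-PM→Horvat, Wed-AM→Vasquez, Wed-PM→Haddad, Thu-AM→Zhao, Thu-PM→Petrov, Fri-AM→Larsen, Fri-PM→Larsen, Sat-AM→Vasquez, Sat-PM→Petrov.
Loads: Larsen 2/2, Vasquez 2/2, Haddad 1/1, Zhao 2/2, Horvat 2/2, Petrov 2/2 — all within limits.

Yes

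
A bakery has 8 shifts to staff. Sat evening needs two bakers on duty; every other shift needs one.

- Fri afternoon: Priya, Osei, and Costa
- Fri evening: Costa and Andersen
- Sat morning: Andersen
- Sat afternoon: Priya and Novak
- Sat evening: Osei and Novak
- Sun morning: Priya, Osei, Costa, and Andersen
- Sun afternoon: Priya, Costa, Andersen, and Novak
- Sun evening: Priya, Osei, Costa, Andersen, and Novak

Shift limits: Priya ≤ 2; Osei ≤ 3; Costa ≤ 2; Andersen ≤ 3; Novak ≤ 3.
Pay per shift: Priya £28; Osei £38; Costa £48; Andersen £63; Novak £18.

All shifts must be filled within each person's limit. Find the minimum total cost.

Sat morning can only be covered by Andersen, so that assignment is forced.
Sat evening can only be covered by Osei and Novak, so that assignment is forced.
Picking the cheapest available baker for each shift independently would cost £277, but that ignores the shift limits.
An optimal schedule: Fri afternoon→Priya, Fri evening→Costa, Sat morning→Andersen, Sat afternoon→Novak, Sat evening→Novak+Osei, Sun morning→Priya, Sun afternoon→Novak, Sun evening→Osei.
Total: 28 + 48 + 63 + 18 + 18 + 38 + 28 + 18 + 38 = £297.

£297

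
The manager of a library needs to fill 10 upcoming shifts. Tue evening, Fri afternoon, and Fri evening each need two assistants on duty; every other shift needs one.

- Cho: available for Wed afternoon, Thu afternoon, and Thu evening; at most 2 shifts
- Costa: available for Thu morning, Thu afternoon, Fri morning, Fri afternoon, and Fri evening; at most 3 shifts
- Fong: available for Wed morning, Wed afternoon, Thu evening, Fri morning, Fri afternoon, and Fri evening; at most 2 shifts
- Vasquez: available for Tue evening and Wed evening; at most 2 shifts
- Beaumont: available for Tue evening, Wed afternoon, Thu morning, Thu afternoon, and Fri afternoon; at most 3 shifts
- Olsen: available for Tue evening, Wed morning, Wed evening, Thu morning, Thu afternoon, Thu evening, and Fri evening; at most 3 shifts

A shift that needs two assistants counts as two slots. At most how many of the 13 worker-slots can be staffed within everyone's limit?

13

Total capacity across all assistants is 2+3+2+2+3+3 = 15, and 13 slots are needed, so at most 13 can be filled.
An assignment achieving 13: Tue evening→Vasquez+Beaumont, Wed morning→Fong, Wed afternoon→Cho, Wed evening→Vasquez, Thu morning→Costa, Thu afternoon→Beaumont, Thu evening→Cho, Fri morning→Costa, Fri afternoon→Costa+Beaumont, Fri evening→Fong+Olsen.
Loads: Cho 2/2, Costa 3/3, Fong 2/2, Vasquez 2/2, Beaumont 3/3, Olsen 1/3.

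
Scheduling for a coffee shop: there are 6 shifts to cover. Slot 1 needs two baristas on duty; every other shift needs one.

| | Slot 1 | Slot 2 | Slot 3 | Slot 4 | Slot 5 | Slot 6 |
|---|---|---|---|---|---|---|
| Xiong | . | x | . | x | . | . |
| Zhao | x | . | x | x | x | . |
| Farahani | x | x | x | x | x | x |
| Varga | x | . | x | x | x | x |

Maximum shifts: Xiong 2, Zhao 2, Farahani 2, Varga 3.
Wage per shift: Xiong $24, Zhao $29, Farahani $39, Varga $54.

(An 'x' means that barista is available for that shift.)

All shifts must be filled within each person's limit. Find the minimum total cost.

$238

Picking the cheapest available barista for each shift independently would cost $213, but that ignores the shift limits.
An optimal schedule: Slot 1→Zhao+Farahani, Slot 2→Xiong, Slot 3→Zhao, Slot 4→Xiong, Slot 5→Varga, Slot 6→Farahani.
Total: 29 + 39 + 24 + 29 + 24 + 54 + 39 = $238.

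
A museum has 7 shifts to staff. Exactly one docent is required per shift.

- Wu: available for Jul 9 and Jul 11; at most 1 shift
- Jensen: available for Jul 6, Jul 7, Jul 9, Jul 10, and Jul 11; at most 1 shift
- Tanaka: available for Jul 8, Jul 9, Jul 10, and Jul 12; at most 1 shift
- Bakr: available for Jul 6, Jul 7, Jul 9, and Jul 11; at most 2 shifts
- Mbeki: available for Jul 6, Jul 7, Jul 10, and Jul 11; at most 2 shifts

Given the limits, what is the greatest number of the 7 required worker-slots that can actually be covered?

Total capacity across all docents is 1+1+1+2+2 = 7, and 7 slots are needed, so at most 7 can be filled.
Shifts {Jul 8, Jul 12} need 2 slots but only Tanaka are available for them, supplying at most 1 — so at least 1 slot must go unfilled.
An assignment achieving 6: Jul 6→Jensen, Jul 7→Bakr, Jul 8→Tanaka, Jul 9→Wu, Jul 10→Mbeki, Jul 11→Bakr.
Loads: Wu 1/1, Jensen 1/1, Tanaka 1/1, Bakr 2/2, Mbeki 1/2.

6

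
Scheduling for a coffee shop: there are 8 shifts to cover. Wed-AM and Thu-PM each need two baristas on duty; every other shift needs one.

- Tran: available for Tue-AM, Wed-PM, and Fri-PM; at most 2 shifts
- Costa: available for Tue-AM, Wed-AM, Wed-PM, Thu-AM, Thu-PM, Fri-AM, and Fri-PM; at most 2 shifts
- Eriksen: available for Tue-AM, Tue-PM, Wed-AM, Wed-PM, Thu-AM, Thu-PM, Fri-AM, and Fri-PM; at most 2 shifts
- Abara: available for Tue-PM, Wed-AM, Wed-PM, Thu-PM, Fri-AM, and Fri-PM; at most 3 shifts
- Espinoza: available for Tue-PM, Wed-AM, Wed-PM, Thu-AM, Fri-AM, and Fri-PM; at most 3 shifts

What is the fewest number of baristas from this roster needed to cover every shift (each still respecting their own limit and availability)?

10 slots to fill and no one can take more than 3, so at least ⌈10/3⌉ = 4 baristas are needed.
Tran, Costa, Abara, and Espinoza alone can cover everything: Tue-AM→Tran, Tue-PM→Abara, Wed-AM→Abara+Espinoza, Wed-PM→Tran, Thu-AM→Costa, Thu-PM→Costa+Abara, Fri-AM→Espinoza, Fri-PM→Espinoza.

4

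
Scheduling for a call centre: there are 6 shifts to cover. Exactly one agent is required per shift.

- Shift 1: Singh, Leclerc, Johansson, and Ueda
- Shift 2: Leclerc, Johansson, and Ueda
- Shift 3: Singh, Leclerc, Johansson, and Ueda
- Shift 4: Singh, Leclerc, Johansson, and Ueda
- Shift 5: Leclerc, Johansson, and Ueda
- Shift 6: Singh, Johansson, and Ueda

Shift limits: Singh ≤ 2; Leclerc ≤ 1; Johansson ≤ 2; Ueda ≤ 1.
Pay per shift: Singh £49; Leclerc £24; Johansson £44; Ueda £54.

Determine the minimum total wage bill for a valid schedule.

Picking the cheapest available agent for each shift independently would cost £164, but that ignores the shift limits.
An optimal schedule: Shift 1→Singh, Shift 2→Leclerc, Shift 3→Johansson, Shift 4→Ueda, Shift 5→Johansson, Shift 6→Singh.
Total: 49 + 24 + 44 + 54 + 44 + 49 = £264.

£264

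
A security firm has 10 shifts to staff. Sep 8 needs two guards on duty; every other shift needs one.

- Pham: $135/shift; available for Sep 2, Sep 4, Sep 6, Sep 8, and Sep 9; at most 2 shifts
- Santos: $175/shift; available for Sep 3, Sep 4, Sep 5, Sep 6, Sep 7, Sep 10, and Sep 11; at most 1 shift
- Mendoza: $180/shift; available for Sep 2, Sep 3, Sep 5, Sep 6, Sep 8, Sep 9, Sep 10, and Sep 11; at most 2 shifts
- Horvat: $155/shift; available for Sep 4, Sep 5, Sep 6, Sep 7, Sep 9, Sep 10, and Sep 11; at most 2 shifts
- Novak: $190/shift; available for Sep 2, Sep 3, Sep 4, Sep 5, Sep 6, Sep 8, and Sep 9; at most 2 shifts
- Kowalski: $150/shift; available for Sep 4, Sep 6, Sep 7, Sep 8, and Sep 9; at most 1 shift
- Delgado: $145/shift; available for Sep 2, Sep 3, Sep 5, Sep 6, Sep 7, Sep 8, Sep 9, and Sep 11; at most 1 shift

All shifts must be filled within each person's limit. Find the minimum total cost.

Picking the cheapest available guard for each shift independently would cost $1555, but that ignores the shift limits.
An optimal schedule: Sep 2→Pham, Sep 3→Mendoza, Sep 4→Pham, Sep 5→Horvat, Sep 6→Novak, Sep 7→Horvat, Sep 8→Kowalski+Delgado, Sep 9→Novak, Sep 10→Santos, Sep 11→Mendoza.
Total: 135 + 180 + 135 + 155 + 190 + 155 + 150 + 145 + 190 + 175 + 180 = $1790.

$1790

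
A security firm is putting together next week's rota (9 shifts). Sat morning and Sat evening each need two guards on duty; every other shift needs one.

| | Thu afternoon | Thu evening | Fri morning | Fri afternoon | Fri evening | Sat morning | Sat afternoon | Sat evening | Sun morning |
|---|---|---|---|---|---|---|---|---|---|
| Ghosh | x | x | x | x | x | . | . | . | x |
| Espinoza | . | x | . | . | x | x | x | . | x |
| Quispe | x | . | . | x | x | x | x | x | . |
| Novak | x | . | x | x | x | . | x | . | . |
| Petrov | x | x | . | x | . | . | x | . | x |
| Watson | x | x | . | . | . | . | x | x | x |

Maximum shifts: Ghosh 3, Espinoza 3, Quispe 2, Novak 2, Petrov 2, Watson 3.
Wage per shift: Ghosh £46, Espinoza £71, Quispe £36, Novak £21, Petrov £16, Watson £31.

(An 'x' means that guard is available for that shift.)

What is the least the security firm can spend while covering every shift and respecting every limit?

£356

Sat morning can only be covered by Espinoza and Quispe, so that assignment is forced.
Sat evening can only be covered by Quispe and Watson, so that assignment is forced.
Picking the cheapest available guard for each shift independently would cost £296, but that ignores the shift limits.
An optimal schedule: Thu afternoon→Ghosh, Thu evening→Petrov, Fri morning→Novak, Fri afternoon→Petrov, Fri evening→Novak, Sat morning→Quispe+Espinoza, Sat afternoon→Watson, Sat evening→Watson+Quispe, Sun morning→Watson.
Total: 46 + 16 + 21 + 16 + 21 + 36 + 71 + 31 + 31 + 36 + 31 = £356.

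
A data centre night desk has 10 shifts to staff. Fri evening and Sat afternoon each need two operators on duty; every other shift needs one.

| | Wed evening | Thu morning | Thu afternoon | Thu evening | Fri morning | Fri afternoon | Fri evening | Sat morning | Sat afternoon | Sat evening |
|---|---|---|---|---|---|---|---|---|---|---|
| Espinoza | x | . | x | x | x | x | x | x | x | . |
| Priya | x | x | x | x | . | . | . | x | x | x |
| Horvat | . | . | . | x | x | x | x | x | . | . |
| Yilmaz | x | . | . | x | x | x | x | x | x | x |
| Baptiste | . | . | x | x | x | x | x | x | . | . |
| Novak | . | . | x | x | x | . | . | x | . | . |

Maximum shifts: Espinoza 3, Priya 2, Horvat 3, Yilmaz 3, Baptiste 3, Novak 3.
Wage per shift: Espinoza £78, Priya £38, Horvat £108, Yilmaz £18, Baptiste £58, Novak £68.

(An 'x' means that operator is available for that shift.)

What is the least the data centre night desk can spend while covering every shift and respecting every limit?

£586

Thu morning can only be covered by Priya, so that assignment is forced.
Picking the cheapest available operator for each shift independently would cost £316, but that ignores the shift limits.
An optimal schedule: Wed evening→Yilmaz, Thu morning→Priya, Thu afternoon→Baptiste, Thu evening→Novak, Fri morning→Novak, Fri afternoon→Baptiste, Fri evening→Baptiste+Espinoza, Sat morning→Novak, Sat afternoon→Yilmaz+Priya, Sat evening→Yilmaz.
Total: 18 + 38 + 58 + 68 + 68 + 58 + 58 + 78 + 68 + 18 + 38 + 18 = £586.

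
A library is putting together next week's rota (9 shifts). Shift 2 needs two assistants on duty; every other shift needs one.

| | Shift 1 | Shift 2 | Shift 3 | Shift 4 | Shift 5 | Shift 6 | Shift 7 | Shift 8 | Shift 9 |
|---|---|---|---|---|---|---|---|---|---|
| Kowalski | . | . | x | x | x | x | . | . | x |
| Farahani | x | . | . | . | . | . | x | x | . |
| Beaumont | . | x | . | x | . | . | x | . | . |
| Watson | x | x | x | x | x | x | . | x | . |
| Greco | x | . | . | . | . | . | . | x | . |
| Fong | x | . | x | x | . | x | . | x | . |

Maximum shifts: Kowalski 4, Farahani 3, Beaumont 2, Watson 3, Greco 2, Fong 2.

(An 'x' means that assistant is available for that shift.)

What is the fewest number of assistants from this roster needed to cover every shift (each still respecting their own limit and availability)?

10 slots to fill and no one can take more than 4, so at least ⌈10/4⌉ = 3 assistants are needed.
No set of 3 assistants can cover every shift (each such set leaves at least one shift with no one available or exceeds a cap).
Kowalski, Farahani, Beaumont, and Watson alone can cover everything: Shift 1→Farahani, Shift 2→Beaumont+Watson, Shift 3→Kowalski, Shift 4→Beaumont, Shift 5→Kowalski, Shift 6→Kowalski, Shift 7→Farahani, Shift 8→Farahani, Shift 9→Kowalski.

4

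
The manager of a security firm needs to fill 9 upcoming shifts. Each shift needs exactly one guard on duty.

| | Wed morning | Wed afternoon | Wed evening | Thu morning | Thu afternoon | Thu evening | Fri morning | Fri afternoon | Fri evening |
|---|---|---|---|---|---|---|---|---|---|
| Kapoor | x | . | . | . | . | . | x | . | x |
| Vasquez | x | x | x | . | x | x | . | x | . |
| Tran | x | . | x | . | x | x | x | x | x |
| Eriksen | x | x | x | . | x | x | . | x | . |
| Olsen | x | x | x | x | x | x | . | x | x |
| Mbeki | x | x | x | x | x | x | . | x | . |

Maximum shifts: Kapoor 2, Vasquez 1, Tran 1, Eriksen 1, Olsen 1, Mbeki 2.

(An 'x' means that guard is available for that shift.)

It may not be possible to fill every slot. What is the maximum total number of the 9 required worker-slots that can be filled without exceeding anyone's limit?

Total capacity across all guards is 2+1+1+1+1+2 = 8, and 9 slots are needed, so at most 8 can be filled.
An assignment achieving 8: Wed afternoon→Vasquez, Wed evening→Tran, Thu morning→Olsen, Thu afternoon→Eriksen, Thu evening→Mbeki, Fri morning→Kapoor, Fri afternoon→Mbeki, Fri evening→Kapoor.
Loads: Kapoor 2/2, Vasquez 1/1, Tran 1/1, Eriksen 1/1, Olsen 1/1, Mbeki 2/2.

8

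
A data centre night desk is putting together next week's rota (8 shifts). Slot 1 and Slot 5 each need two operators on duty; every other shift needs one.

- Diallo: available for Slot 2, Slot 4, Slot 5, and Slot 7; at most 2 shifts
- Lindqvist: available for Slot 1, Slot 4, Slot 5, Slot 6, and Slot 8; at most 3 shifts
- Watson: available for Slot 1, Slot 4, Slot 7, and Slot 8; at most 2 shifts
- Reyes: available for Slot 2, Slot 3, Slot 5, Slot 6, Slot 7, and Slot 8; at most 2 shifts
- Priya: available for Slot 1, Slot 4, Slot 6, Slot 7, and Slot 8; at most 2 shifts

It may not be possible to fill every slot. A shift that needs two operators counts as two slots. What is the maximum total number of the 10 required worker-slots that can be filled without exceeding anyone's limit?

10

Total capacity across all operators is 2+3+2+2+2 = 11, and 10 slots are needed, so at most 10 can be filled.
An assignment achieving 10: Slot 1→Lindqvist+Watson, Slot 2→Diallo, Slot 3→Reyes, Slot 4→Watson, Slot 5→Diallo+Lindqvist, Slot 6→Lindqvist, Slot 7→Reyes, Slot 8→Priya.
Loads: Diallo 2/2, Lindqvist 3/3, Watson 2/2, Reyes 2/2, Priya 1/2.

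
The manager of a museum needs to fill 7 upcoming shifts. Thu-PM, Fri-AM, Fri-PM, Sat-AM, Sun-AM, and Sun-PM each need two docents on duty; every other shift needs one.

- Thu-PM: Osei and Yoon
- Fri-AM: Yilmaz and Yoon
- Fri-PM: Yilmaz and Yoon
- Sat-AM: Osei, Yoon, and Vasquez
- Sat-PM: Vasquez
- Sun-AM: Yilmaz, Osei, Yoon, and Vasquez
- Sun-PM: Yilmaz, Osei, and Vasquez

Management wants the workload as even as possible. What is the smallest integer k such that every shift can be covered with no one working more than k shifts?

With 4 docents and 13 worker-slots to fill, someone must work at least ⌈13/4⌉ = 4 shifts, so k ≥ 4.
k = 4 works: Thu-PM→Osei+Yoon, Fri-AM→Yilmaz+Yoon, Fri-PM→Yilmaz+Yoon, Sat-AM→Osei+Yoon, Sat-PM→Vasquez, Sun-AM→Yilmaz+Osei, Sun-PM→Yilmaz+Osei.
Loads: Yilmaz 4, Osei 4, Yoon 4, Vasquez 1 — all ≤ 4.

4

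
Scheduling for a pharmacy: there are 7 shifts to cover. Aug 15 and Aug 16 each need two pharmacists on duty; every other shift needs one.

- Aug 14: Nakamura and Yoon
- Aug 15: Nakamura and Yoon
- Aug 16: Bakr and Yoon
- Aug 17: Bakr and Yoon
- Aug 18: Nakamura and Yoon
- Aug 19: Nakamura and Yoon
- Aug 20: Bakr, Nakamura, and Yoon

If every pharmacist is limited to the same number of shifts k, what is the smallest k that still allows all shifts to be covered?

3

With 3 pharmacists and 9 worker-slots to fill, someone must work at least ⌈9/3⌉ = 3 shifts, so k ≥ 3.
k = 3 works: Aug 14→Nakamura, Aug 15→Nakamura+Yoon, Aug 16→Bakr+Yoon, Aug 17→Bakr, Aug 18→Nakamura, Aug 19→Yoon, Aug 20→Bakr.
Loads: Bakr 3, Nakamura 3, Yoon 3 — all ≤ 3.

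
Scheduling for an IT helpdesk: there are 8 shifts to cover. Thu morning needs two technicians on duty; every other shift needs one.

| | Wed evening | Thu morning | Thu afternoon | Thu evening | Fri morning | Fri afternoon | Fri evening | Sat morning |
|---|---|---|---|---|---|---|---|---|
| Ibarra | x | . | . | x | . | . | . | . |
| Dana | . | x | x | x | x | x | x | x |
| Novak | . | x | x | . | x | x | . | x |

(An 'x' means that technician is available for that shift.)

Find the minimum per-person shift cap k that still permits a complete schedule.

With 3 technicians and 9 worker-slots to fill, someone must work at least ⌈9/3⌉ = 3 shifts, so k ≥ 3.
k = 3 is infeasible (exhaustive check).
k = 4 works: Wed evening→Ibarra, Thu morning→Dana+Novak, Thu afternoon→Dana, Thu evening→Ibarra, Fri morning→Dana, Fri afternoon→Novak, Fri evening→Dana, Sat morning→Novak.
Loads: Ibarra 2, Dana 4, Novak 3 — all ≤ 4.

4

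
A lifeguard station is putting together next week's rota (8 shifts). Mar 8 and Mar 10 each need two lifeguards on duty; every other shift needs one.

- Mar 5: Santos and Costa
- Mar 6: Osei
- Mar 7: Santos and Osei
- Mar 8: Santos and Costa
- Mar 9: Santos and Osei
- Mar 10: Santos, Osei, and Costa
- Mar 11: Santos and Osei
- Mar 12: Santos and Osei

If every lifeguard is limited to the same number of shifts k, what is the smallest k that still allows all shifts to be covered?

With 3 lifeguards and 10 worker-slots to fill, someone must work at least ⌈10/3⌉ = 4 shifts, so k ≥ 4.
k = 4 works: Mar 5→Santos, Mar 6→Osei, Mar 7→Santos, Mar 8→Santos+Costa, Mar 9→Santos, Mar 10→Osei+Costa, Mar 11→Osei, Mar 12→Osei.
Loads: Santos 4, Osei 4, Costa 2 — all ≤ 4.

4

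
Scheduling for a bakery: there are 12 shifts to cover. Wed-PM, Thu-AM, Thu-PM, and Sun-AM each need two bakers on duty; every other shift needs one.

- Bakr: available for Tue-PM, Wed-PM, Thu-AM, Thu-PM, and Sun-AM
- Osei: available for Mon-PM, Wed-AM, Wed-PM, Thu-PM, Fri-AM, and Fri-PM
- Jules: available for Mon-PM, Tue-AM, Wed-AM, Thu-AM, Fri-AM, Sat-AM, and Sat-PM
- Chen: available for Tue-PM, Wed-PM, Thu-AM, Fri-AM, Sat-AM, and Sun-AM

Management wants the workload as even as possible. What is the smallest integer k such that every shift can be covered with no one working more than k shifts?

With 4 bakers and 16 worker-slots to fill, someone must work at least ⌈16/4⌉ = 4 shifts, so k ≥ 4.
k = 4 works: Mon-PM→Osei, Tue-AM→Jules, Tue-PM→Bakr, Wed-AM→Osei, Wed-PM→Bakr+Chen, Thu-AM→Jules+Chen, Thu-PM→Bakr+Osei, Fri-AM→Chen, Fri-PM→Osei, Sat-AM→Jules, Sat-PM→Jules, Sun-AM→Bakr+Chen.
Loads: Bakr 4, Osei 4, Jules 4, Chen 4 — all ≤ 4.

4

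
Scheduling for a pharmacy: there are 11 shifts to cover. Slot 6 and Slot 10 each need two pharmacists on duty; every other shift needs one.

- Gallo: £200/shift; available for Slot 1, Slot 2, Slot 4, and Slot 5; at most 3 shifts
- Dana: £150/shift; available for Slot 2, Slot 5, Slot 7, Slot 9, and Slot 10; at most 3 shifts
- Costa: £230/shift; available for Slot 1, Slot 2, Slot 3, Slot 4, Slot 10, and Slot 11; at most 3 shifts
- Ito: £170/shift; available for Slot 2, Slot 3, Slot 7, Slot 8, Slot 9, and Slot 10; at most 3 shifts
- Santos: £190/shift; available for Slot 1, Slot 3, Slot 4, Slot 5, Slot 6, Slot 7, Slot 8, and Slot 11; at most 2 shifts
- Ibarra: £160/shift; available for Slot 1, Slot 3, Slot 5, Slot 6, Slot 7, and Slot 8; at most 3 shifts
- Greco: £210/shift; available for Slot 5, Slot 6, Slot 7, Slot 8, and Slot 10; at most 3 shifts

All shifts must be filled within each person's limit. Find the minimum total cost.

£2220

Picking the cheapest available pharmacist for each shift independently would cost £2130, but that ignores the shift limits.
An optimal schedule: Slot 1→Ibarra, Slot 2→Dana, Slot 3→Ibarra, Slot 4→Gallo, Slot 5→Gallo, Slot 6→Ibarra+Santos, Slot 7→Ito, Slot 8→Ito, Slot 9→Dana, Slot 10→Dana+Ito, Slot 11→Santos.
Total: 160 + 150 + 160 + 200 + 200 + 160 + 190 + 170 + 170 + 150 + 150 + 170 + 190 = £2220.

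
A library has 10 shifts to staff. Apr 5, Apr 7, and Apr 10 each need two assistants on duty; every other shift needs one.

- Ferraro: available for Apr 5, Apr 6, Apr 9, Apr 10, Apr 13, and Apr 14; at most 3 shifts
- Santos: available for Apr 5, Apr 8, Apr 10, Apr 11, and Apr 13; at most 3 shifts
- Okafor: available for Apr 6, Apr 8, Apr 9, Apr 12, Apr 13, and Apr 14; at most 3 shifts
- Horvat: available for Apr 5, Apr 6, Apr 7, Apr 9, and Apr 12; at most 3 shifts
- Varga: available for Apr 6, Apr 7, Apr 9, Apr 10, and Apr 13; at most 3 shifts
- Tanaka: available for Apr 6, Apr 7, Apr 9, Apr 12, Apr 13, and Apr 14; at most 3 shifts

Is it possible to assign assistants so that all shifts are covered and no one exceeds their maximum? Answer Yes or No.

Yes

Apr 11 can only be covered by Santos, so that assignment is forced.
One valid schedule: Apr 5→Ferraro+Santos, Apr 6→Okafor, Apr 7→Horvat+Varga, Apr 8→Santos, Apr 9→Okafor, Apr 10→Ferraro+Varga, Apr 11→Santos, Apr 12→Okafor, Apr 13→Varga, Apr 14→Ferraro.
Loads: Ferraro 3/3, Santos 3/3, Okafor 3/3, Horvat 1/3, Varga 3/3, Tanaka 0/3 — all within limits.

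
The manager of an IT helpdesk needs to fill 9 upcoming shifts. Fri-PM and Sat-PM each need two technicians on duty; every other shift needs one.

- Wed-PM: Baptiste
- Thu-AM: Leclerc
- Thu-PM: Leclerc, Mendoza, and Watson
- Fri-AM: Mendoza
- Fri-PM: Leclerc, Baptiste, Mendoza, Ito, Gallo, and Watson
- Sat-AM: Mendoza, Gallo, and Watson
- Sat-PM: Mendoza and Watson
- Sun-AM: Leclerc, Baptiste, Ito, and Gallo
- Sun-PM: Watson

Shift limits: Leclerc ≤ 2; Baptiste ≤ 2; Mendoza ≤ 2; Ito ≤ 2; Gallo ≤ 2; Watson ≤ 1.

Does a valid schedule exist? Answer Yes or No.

Total capacity is 11 and 11 slots are needed, so capacity alone doesn't rule it out.
Shifts {Sat-PM, Sun-PM} need 3 worker-slots in total, but the technicians available for any of those shifts (Mendoza and Watson) can supply at most 2 among them. So no valid schedule exists.

No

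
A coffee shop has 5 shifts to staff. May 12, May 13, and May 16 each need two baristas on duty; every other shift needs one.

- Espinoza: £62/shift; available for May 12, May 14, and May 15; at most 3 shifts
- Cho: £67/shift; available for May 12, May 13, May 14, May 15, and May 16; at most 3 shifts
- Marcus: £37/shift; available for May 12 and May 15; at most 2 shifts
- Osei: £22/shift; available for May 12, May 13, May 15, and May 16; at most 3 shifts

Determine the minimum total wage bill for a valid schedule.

May 13 can only be covered by Cho and Osei, so that assignment is forced.
May 16 can only be covered by Cho and Osei, so that assignment is forced.
Picking the cheapest available barista for each shift independently would cost £321, but that ignores the shift limits.
An optimal schedule: May 12→Osei+Marcus, May 13→Osei+Cho, May 14→Espinoza, May 15→Marcus, May 16→Osei+Cho.
Total: 22 + 37 + 22 + 67 + 62 + 37 + 22 + 67 = £336.

£336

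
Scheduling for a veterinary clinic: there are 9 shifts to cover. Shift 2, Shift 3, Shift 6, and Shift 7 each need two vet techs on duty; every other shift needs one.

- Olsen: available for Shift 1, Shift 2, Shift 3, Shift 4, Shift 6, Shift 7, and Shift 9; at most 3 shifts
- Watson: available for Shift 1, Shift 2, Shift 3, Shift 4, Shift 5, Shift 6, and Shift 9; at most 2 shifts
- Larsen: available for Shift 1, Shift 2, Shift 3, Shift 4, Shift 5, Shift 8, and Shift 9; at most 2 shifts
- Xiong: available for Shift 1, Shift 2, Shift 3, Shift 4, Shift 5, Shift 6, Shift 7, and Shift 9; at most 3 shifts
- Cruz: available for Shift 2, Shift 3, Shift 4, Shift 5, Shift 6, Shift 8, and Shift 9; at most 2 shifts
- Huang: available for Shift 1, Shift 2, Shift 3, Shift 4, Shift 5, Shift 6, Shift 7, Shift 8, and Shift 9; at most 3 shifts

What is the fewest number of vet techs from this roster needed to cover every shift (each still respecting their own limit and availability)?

13 slots to fill and no one can take more than 3, so at least ⌈13/3⌉ = 5 vet techs are needed.
Olsen, Watson, Larsen, Xiong, and Huang alone can cover everything: Shift 1→Olsen, Shift 2→Larsen+Huang, Shift 3→Xiong+Huang, Shift 4→Olsen, Shift 5→Watson, Shift 6→Xiong+Huang, Shift 7→Olsen+Xiong, Shift 8→Larsen, Shift 9→Watson.

5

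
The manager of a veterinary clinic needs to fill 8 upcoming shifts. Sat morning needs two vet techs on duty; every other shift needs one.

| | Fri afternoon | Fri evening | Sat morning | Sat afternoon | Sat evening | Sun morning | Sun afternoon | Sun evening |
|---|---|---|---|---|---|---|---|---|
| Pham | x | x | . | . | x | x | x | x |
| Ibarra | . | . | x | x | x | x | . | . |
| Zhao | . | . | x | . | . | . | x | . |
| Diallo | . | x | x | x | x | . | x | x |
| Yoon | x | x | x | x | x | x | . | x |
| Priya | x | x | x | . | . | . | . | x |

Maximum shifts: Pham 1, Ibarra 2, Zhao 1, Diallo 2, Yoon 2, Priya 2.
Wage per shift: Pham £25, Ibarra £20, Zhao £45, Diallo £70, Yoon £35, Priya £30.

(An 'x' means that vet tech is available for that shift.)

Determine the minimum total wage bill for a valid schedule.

£310

Picking the cheapest available vet tech for each shift independently would cost £210, but that ignores the shift limits.
An optimal schedule: Fri afternoon→Pham, Fri evening→Priya, Sat morning→Yoon+Diallo, Sat afternoon→Ibarra, Sat evening→Yoon, Sun morning→Ibarra, Sun afternoon→Zhao, Sun evening→Priya.
Total: 25 + 30 + 35 + 70 + 20 + 35 + 20 + 45 + 30 = £310.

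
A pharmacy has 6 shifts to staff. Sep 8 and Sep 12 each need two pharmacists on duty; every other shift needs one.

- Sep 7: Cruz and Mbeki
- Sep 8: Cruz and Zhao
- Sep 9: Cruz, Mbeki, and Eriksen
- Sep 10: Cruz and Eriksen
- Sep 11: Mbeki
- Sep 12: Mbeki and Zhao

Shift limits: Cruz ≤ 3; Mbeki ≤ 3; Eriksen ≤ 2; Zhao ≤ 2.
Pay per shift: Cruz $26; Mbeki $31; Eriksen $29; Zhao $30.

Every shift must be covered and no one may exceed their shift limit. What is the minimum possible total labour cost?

$229

Sep 8 can only be covered by Cruz and Zhao, so that assignment is forced.
Sep 11 can only be covered by Mbeki, so that assignment is forced.
Sep 12 can only be covered by Mbeki and Zhao, so that assignment is forced.
Picking the cheapest available pharmacist for each shift independently would cost $226, but that ignores the shift limits.
An optimal schedule: Sep 7→Cruz, Sep 8→Cruz+Zhao, Sep 9→Eriksen, Sep 10→Cruz, Sep 11→Mbeki, Sep 12→Zhao+Mbeki.
Total: 26 + 26 + 30 + 29 + 26 + 31 + 30 + 31 = $229.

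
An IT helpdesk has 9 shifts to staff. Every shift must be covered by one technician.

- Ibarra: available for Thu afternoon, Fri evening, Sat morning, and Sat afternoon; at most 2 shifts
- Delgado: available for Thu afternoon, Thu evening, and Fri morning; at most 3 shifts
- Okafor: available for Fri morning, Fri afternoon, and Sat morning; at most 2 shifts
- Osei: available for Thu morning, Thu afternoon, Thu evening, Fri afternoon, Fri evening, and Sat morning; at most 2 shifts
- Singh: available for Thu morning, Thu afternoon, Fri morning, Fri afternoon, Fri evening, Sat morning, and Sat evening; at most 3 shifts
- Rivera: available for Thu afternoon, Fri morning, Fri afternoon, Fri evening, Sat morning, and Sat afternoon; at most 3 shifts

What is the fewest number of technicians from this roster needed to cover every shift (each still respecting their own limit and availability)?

3

9 slots to fill and no one can take more than 3, so at least ⌈9/3⌉ = 3 technicians are needed.
Delgado, Singh, and Rivera alone can cover everything: Thu morning→Singh, Thu afternoon→Delgado, Thu evening→Delgado, Fri morning→Delgado, Fri afternoon→Singh, Fri evening→Rivera, Sat morning→Rivera, Sat afternoon→Rivera, Sat evening→Singh.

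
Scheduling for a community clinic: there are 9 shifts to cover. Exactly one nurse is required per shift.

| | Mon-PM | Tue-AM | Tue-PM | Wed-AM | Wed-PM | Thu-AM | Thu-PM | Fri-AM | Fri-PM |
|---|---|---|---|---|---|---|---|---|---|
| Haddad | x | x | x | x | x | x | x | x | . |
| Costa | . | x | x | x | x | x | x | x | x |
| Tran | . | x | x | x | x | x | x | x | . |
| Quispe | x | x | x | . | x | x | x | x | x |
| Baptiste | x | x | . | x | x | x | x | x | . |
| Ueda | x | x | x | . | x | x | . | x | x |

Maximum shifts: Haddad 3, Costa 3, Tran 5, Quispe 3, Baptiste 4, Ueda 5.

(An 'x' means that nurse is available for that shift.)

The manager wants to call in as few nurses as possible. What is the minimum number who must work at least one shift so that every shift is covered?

2

9 slots to fill and no one can take more than 5, so at least ⌈9/5⌉ = 2 nurses are needed.
Tran and Ueda alone can cover everything: Mon-PM→Ueda, Tue-AM→Tran, Tue-PM→Tran, Wed-AM→Tran, Wed-PM→Tran, Thu-AM→Ueda, Thu-PM→Tran, Fri-AM→Ueda, Fri-PM→Ueda.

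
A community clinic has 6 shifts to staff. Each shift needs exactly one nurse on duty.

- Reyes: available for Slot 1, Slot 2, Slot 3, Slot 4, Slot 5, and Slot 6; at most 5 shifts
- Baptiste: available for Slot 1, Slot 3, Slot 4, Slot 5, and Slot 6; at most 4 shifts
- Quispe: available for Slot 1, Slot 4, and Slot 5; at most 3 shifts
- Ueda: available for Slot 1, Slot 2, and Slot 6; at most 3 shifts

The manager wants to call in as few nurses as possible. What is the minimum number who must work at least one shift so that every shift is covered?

6 slots to fill and no one can take more than 5, so at least ⌈6/5⌉ = 2 nurses are needed.
Reyes and Baptiste alone can cover everything: Slot 1→Reyes, Slot 2→Reyes, Slot 3→Reyes, Slot 4→Reyes, Slot 5→Reyes, Slot 6→Baptiste.

2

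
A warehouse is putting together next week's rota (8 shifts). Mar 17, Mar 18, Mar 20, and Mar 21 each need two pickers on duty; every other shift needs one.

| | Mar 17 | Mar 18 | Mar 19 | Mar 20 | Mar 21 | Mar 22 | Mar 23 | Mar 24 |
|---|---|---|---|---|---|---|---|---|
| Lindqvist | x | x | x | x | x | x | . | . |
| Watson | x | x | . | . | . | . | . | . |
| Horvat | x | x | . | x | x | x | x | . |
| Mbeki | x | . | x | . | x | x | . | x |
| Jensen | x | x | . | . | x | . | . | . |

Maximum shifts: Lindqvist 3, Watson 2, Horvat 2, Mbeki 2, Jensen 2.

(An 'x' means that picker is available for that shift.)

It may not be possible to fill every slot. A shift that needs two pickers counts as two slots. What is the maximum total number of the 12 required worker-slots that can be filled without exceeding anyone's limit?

11

Total capacity across all pickers is 3+2+2+2+2 = 11, and 12 slots are needed, so at most 11 can be filled.
An assignment achieving 11: Mar 17→Watson, Mar 18→Watson+Jensen, Mar 19→Lindqvist, Mar 20→Lindqvist+Horvat, Mar 21→Mbeki+Jensen, Mar 22→Lindqvist, Mar 23→Horvat, Mar 24→Mbeki.
Loads: Lindqvist 3/3, Watson 2/2, Horvat 2/2, Mbeki 2/2, Jensen 2/2.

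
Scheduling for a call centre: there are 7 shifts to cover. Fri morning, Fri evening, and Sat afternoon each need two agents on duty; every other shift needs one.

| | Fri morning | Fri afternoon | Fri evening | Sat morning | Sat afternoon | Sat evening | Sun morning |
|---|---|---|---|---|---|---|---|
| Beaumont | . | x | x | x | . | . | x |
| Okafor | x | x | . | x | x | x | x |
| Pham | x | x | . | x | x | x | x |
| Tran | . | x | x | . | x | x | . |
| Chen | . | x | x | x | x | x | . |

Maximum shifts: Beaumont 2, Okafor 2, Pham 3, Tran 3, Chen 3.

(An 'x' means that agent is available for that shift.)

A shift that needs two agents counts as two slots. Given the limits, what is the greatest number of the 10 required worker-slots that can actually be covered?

Total capacity across all agents is 2+2+3+3+3 = 13, and 10 slots are needed, so at most 10 can be filled.
An assignment achieving 10: Fri morning→Okafor+Pham, Fri afternoon→Tran, Fri evening→Beaumont+Tran, Sat morning→Okafor, Sat afternoon→Pham+Tran, Sat evening→Pham, Sun morning→Beaumont.
Loads: Beaumont 2/2, Okafor 2/2, Pham 3/3, Tran 3/3, Chen 0/3.

10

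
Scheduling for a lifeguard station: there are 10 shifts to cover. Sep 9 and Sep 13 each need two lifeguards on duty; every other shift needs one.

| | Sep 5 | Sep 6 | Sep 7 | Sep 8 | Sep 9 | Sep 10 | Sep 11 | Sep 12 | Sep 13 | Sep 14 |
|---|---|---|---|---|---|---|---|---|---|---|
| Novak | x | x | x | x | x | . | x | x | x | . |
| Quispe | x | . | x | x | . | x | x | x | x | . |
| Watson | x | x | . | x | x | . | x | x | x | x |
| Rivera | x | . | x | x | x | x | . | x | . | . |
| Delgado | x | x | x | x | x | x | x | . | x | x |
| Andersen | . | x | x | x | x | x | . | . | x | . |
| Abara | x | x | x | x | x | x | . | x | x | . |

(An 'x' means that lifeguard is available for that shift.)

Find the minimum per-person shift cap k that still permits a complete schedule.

2

With 7 lifeguards and 12 worker-slots to fill, someone must work at least ⌈12/7⌉ = 2 shifts, so k ≥ 2.
k = 2 works: Sep 5→Watson, Sep 6→Novak, Sep 7→Rivera, Sep 8→Rivera, Sep 9→Delgado+Andersen, Sep 10→Quispe, Sep 11→Novak, Sep 12→Quispe, Sep 13→Delgado+Andersen, Sep 14→Watson.
Loads: Novak 2, Quispe 2, Watson 2, Rivera 2, Delgado 2, Andersen 2, Abara 0 — all ≤ 2.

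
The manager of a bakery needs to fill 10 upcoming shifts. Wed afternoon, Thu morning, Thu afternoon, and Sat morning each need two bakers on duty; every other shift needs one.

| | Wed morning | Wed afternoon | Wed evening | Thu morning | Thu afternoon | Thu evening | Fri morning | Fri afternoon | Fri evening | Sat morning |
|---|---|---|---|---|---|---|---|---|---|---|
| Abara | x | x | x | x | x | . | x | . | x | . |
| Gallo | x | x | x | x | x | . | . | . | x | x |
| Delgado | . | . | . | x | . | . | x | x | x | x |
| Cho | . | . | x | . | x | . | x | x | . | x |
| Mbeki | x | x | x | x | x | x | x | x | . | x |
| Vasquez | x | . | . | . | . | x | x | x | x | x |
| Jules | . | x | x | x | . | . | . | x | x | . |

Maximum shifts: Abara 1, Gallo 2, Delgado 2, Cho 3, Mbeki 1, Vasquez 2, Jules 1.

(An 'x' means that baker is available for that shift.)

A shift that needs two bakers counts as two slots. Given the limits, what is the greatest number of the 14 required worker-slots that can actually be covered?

Total capacity across all bakers is 1+2+2+3+1+2+1 = 12, and 14 slots are needed, so at most 12 can be filled.
An assignment achieving 12: Wed morning→Abara, Wed afternoon→Gallo+Jules, Wed evening→Cho, Thu morning→Delgado, Thu afternoon→Gallo+Cho, Thu evening→Mbeki, Fri morning→Delgado, Fri afternoon→Cho, Fri evening→Vasquez, Sat morning→Vasquez.
Loads: Abara 1/1, Gallo 2/2, Delgado 2/2, Cho 3/3, Mbeki 1/1, Vasquez 2/2, Jules 1/1.

12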